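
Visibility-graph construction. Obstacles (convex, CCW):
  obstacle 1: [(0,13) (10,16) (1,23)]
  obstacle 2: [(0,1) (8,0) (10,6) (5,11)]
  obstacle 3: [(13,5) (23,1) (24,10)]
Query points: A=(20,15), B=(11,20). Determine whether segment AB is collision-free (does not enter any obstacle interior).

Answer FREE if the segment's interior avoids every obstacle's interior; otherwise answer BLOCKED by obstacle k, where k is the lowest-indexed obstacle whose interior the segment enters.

FREE

Obstacle 1 [(0,13) (10,16) (1,23)]:
  edge (0,13)–(10,16): clear
  edge (10,16)–(1,23): clear
  edge (1,23)–(0,13): clear
  midpoint (31/2,35/2) outside
  → clear
Obstacle 2 [(0,1) (8,0) (10,6) (5,11)]:
  edge (0,1)–(8,0): clear
  edge (8,0)–(10,6): clear
  edge (10,6)–(5,11): clear
  edge (5,11)–(0,1): clear
  midpoint (31/2,35/2) outside
  → clear
Obstacle 3 [(13,5) (23,1) (24,10)]:
  edge (13,5)–(23,1): clear
  edge (23,1)–(24,10): clear
  edge (24,10)–(13,5): clear
  midpoint (31/2,35/2) outside
  → clear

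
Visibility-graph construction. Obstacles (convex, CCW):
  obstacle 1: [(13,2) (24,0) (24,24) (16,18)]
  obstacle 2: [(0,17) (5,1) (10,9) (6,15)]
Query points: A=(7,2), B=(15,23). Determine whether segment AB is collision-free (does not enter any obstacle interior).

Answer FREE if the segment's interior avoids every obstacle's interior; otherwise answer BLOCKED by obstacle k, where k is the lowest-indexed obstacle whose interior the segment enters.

BLOCKED by obstacle 2

Obstacle 1 [(13,2) (24,0) (24,24) (16,18)]:
  edge (13,2)–(24,0): clear
  edge (24,0)–(24,24): clear
  edge (24,24)–(16,18): clear
  edge (16,18)–(13,2): clear
  midpoint (11,25/2) outside
  → clear
Obstacle 2 [(0,17) (5,1) (10,9) (6,15)]:
  edge (0,17)–(5,1): clear
  edge (5,1)–(10,9): crosses AB
  edge (10,9)–(6,15): crosses AB
  edge (6,15)–(0,17): clear
  → BLOCKED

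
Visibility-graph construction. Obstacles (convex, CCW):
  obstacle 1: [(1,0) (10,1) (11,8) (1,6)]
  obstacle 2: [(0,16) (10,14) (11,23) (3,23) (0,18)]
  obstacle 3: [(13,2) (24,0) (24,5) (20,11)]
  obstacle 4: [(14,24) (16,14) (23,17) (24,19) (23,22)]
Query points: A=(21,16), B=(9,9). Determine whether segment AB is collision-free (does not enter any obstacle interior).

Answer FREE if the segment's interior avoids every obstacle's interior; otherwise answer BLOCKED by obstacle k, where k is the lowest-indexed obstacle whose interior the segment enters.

Obstacle 1 [(1,0) (10,1) (11,8) (1,6)]:
  edge (1,0)–(10,1): clear
  edge (10,1)–(11,8): clear
  edge (11,8)–(1,6): clear
  edge (1,6)–(1,0): clear
  midpoint (15,25/2) outside
  → clear
Obstacle 2 [(0,16) (10,14) (11,23) (3,23) (0,18)]:
  edge (0,16)–(10,14): clear
  edge (10,14)–(11,23): clear
  edge (11,23)–(3,23): clear
  edge (3,23)–(0,18): clear
  edge (0,18)–(0,16): clear
  midpoint (15,25/2) outside
  → clear
Obstacle 3 [(13,2) (24,0) (24,5) (20,11)]:
  edge (13,2)–(24,0): clear
  edge (24,0)–(24,5): clear
  edge (24,5)–(20,11): clear
  edge (20,11)–(13,2): clear
  midpoint (15,25/2) outside
  → clear
Obstacle 4 [(14,24) (16,14) (23,17) (24,19) (23,22)]:
  edge (14,24)–(16,14): clear
  edge (16,14)–(23,17): clear
  edge (23,17)–(24,19): clear
  edge (24,19)–(23,22): clear
  edge (23,22)–(14,24): clear
  midpoint (15,25/2) outside
  → clear

FREE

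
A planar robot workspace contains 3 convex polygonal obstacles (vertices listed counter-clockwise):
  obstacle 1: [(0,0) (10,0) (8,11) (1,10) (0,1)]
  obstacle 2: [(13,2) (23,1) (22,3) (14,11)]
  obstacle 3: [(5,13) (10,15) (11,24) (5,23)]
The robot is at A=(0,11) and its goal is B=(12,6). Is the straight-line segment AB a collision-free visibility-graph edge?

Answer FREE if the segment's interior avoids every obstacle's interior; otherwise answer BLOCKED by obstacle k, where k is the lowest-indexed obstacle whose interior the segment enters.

Obstacle 1 [(0,0) (10,0) (8,11) (1,10) (0,1)]:
  edge (0,0)–(10,0): clear
  edge (10,0)–(8,11): crosses AB
  edge (8,11)–(1,10): crosses AB
  edge (1,10)–(0,1): clear
  edge (0,1)–(0,0): clear
  → BLOCKED
Obstacle 2 [(13,2) (23,1) (22,3) (14,11)]:
  edge (13,2)–(23,1): clear
  edge (23,1)–(22,3): clear
  edge (22,3)–(14,11): clear
  edge (14,11)–(13,2): clear
  midpoint (6,17/2) outside
  → clear
Obstacle 3 [(5,13) (10,15) (11,24) (5,23)]:
  edge (5,13)–(10,15): clear
  edge (10,15)–(11,24): clear
  edge (11,24)–(5,23): clear
  edge (5,23)–(5,13): clear
  midpoint (6,17/2) outside
  → clear

BLOCKED by obstacle 1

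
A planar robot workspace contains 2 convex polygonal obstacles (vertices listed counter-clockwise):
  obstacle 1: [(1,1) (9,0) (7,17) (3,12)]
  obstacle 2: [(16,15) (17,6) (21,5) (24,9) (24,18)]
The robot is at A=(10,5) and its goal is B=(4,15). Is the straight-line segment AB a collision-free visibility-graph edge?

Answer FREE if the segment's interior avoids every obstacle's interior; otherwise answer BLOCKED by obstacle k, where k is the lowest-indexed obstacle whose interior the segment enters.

Obstacle 1 [(1,1) (9,0) (7,17) (3,12)]:
  edge (1,1)–(9,0): clear
  edge (9,0)–(7,17): crosses AB
  edge (7,17)–(3,12): crosses AB
  edge (3,12)–(1,1): clear
  → BLOCKED
Obstacle 2 [(16,15) (17,6) (21,5) (24,9) (24,18)]:
  edge (16,15)–(17,6): clear
  edge (17,6)–(21,5): clear
  edge (21,5)–(24,9): clear
  edge (24,9)–(24,18): clear
  edge (24,18)–(16,15): clear
  midpoint (7,10) outside
  → clear

BLOCKED by obstacle 1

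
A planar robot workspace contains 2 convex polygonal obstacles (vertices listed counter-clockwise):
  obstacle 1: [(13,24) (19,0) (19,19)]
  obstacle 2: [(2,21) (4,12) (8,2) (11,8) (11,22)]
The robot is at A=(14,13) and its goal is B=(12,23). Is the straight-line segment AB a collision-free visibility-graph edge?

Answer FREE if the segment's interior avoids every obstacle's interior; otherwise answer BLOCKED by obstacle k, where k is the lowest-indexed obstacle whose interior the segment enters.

FREE

Obstacle 1 [(13,24) (19,0) (19,19)]:
  edge (13,24)–(19,0): clear
  edge (19,0)–(19,19): clear
  edge (19,19)–(13,24): clear
  midpoint (13,18) outside
  → clear
Obstacle 2 [(2,21) (4,12) (8,2) (11,8) (11,22)]:
  edge (2,21)–(4,12): clear
  edge (4,12)–(8,2): clear
  edge (8,2)–(11,8): clear
  edge (11,8)–(11,22): clear
  edge (11,22)–(2,21): clear
  midpoint (13,18) outside
  → clear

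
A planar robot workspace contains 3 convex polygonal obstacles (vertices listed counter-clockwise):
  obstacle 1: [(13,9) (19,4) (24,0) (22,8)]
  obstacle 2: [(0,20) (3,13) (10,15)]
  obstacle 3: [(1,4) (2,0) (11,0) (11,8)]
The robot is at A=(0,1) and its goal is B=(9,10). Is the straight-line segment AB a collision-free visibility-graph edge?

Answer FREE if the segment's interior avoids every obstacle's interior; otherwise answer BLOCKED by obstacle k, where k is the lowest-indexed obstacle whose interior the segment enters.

BLOCKED by obstacle 3

Obstacle 1 [(13,9) (19,4) (24,0) (22,8)]:
  edge (13,9)–(19,4): clear
  edge (19,4)–(24,0): clear
  edge (24,0)–(22,8): clear
  edge (22,8)–(13,9): clear
  midpoint (9/2,11/2) outside
  → clear
Obstacle 2 [(0,20) (3,13) (10,15)]:
  edge (0,20)–(3,13): clear
  edge (3,13)–(10,15): clear
  edge (10,15)–(0,20): clear
  midpoint (9/2,11/2) outside
  → clear
Obstacle 3 [(1,4) (2,0) (11,0) (11,8)]:
  edge (1,4)–(2,0): crosses AB
  edge (2,0)–(11,0): clear
  edge (11,0)–(11,8): clear
  edge (11,8)–(1,4): crosses AB
  → BLOCKED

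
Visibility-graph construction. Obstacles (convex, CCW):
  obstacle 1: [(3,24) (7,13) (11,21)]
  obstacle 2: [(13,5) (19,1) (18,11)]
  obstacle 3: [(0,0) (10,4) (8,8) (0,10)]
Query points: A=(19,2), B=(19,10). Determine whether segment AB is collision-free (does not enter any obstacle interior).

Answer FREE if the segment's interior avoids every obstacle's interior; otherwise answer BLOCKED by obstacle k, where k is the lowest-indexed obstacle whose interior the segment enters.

FREE

Obstacle 1 [(3,24) (7,13) (11,21)]:
  edge (3,24)–(7,13): clear
  edge (7,13)–(11,21): clear
  edge (11,21)–(3,24): clear
  midpoint (19,6) outside
  → clear
Obstacle 2 [(13,5) (19,1) (18,11)]:
  edge (13,5)–(19,1): clear
  edge (19,1)–(18,11): clear
  edge (18,11)–(13,5): clear
  midpoint (19,6) outside
  → clear
Obstacle 3 [(0,0) (10,4) (8,8) (0,10)]:
  edge (0,0)–(10,4): clear
  edge (10,4)–(8,8): clear
  edge (8,8)–(0,10): clear
  edge (0,10)–(0,0): clear
  midpoint (19,6) outside
  → clear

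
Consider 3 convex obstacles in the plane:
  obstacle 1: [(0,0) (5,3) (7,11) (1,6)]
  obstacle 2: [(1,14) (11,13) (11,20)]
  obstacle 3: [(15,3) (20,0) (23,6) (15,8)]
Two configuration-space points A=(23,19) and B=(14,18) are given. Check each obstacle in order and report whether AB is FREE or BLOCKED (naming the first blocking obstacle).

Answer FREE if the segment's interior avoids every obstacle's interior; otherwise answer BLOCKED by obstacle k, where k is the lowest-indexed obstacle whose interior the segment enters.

FREE

Obstacle 1 [(0,0) (5,3) (7,11) (1,6)]:
  edge (0,0)–(5,3): clear
  edge (5,3)–(7,11): clear
  edge (7,11)–(1,6): clear
  edge (1,6)–(0,0): clear
  midpoint (37/2,37/2) outside
  → clear
Obstacle 2 [(1,14) (11,13) (11,20)]:
  edge (1,14)–(11,13): clear
  edge (11,13)–(11,20): clear
  edge (11,20)–(1,14): clear
  midpoint (37/2,37/2) outside
  → clear
Obstacle 3 [(15,3) (20,0) (23,6) (15,8)]:
  edge (15,3)–(20,0): clear
  edge (20,0)–(23,6): clear
  edge (23,6)–(15,8): clear
  edge (15,8)–(15,3): clear
  midpoint (37/2,37/2) outside
  → clear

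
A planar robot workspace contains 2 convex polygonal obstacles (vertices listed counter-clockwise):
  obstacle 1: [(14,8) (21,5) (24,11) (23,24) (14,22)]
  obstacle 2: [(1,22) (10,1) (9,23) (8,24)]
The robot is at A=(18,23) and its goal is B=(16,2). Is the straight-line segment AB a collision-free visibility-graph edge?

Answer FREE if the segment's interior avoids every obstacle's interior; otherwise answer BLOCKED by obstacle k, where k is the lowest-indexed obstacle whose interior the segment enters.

BLOCKED by obstacle 1

Obstacle 1 [(14,8) (21,5) (24,11) (23,24) (14,22)]:
  edge (14,8)–(21,5): crosses AB
  edge (21,5)–(24,11): clear
  edge (24,11)–(23,24): clear
  edge (23,24)–(14,22): crosses AB
  edge (14,22)–(14,8): clear
  → BLOCKED
Obstacle 2 [(1,22) (10,1) (9,23) (8,24)]:
  edge (1,22)–(10,1): clear
  edge (10,1)–(9,23): clear
  edge (9,23)–(8,24): clear
  edge (8,24)–(1,22): clear
  midpoint (17,25/2) outside
  → clear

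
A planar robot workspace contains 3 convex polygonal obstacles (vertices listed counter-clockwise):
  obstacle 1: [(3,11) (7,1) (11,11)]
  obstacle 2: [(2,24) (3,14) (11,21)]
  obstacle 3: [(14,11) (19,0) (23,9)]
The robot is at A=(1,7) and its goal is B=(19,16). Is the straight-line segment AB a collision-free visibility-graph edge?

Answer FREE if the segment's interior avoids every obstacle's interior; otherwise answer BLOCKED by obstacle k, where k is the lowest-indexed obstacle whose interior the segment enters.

Obstacle 1 [(3,11) (7,1) (11,11)]:
  edge (3,11)–(7,1): crosses AB
  edge (7,1)–(11,11): clear
  edge (11,11)–(3,11): crosses AB
  → BLOCKED
Obstacle 2 [(2,24) (3,14) (11,21)]:
  edge (2,24)–(3,14): clear
  edge (3,14)–(11,21): clear
  edge (11,21)–(2,24): clear
  midpoint (10,23/2) outside
  → clear
Obstacle 3 [(14,11) (19,0) (23,9)]:
  edge (14,11)–(19,0): clear
  edge (19,0)–(23,9): clear
  edge (23,9)–(14,11): clear
  midpoint (10,23/2) outside
  → clear

BLOCKED by obstacle 1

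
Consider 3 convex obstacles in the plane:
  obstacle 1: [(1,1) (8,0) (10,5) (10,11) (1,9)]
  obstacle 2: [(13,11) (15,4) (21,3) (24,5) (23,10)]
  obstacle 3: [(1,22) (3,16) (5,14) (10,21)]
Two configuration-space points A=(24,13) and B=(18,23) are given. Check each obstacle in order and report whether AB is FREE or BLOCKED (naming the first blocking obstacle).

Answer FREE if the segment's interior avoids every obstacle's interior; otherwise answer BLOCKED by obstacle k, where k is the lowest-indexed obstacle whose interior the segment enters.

Obstacle 1 [(1,1) (8,0) (10,5) (10,11) (1,9)]:
  edge (1,1)–(8,0): clear
  edge (8,0)–(10,5): clear
  edge (10,5)–(10,11): clear
  edge (10,11)–(1,9): clear
  edge (1,9)–(1,1): clear
  midpoint (21,18) outside
  → clear
Obstacle 2 [(13,11) (15,4) (21,3) (24,5) (23,10)]:
  edge (13,11)–(15,4): clear
  edge (15,4)–(21,3): clear
  edge (21,3)–(24,5): clear
  edge (24,5)–(23,10): clear
  edge (23,10)–(13,11): clear
  midpoint (21,18) outside
  → clear
Obstacle 3 [(1,22) (3,16) (5,14) (10,21)]:
  edge (1,22)–(3,16): clear
  edge (3,16)–(5,14): clear
  edge (5,14)–(10,21): clear
  edge (10,21)–(1,22): clear
  midpoint (21,18) outside
  → clear

FREE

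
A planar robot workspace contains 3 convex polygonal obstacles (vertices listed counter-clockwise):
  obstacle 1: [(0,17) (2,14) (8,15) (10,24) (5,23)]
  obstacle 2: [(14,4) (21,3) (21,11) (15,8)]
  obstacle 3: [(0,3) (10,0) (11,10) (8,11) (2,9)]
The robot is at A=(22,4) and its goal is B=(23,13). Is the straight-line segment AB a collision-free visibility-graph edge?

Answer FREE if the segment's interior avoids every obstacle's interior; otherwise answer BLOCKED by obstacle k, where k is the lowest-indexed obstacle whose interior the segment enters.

FREE

Obstacle 1 [(0,17) (2,14) (8,15) (10,24) (5,23)]:
  edge (0,17)–(2,14): clear
  edge (2,14)–(8,15): clear
  edge (8,15)–(10,24): clear
  edge (10,24)–(5,23): clear
  edge (5,23)–(0,17): clear
  midpoint (45/2,17/2) outside
  → clear
Obstacle 2 [(14,4) (21,3) (21,11) (15,8)]:
  edge (14,4)–(21,3): clear
  edge (21,3)–(21,11): clear
  edge (21,11)–(15,8): clear
  edge (15,8)–(14,4): clear
  midpoint (45/2,17/2) outside
  → clear
Obstacle 3 [(0,3) (10,0) (11,10) (8,11) (2,9)]:
  edge (0,3)–(10,0): clear
  edge (10,0)–(11,10): clear
  edge (11,10)–(8,11): clear
  edge (8,11)–(2,9): clear
  edge (2,9)–(0,3): clear
  midpoint (45/2,17/2) outside
  → clear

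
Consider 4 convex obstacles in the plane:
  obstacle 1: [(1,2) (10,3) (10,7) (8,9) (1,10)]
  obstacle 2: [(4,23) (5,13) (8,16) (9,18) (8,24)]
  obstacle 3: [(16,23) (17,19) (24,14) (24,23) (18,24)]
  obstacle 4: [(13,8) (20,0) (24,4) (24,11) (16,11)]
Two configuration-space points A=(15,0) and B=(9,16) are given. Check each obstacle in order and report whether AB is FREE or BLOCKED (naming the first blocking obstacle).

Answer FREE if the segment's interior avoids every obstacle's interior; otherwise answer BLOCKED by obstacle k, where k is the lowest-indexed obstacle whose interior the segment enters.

FREE

Obstacle 1 [(1,2) (10,3) (10,7) (8,9) (1,10)]:
  edge (1,2)–(10,3): clear
  edge (10,3)–(10,7): clear
  edge (10,7)–(8,9): clear
  edge (8,9)–(1,10): clear
  edge (1,10)–(1,2): clear
  midpoint (12,8) outside
  → clear
Obstacle 2 [(4,23) (5,13) (8,16) (9,18) (8,24)]:
  edge (4,23)–(5,13): clear
  edge (5,13)–(8,16): clear
  edge (8,16)–(9,18): clear
  edge (9,18)–(8,24): clear
  edge (8,24)–(4,23): clear
  midpoint (12,8) outside
  → clear
Obstacle 3 [(16,23) (17,19) (24,14) (24,23) (18,24)]:
  edge (16,23)–(17,19): clear
  edge (17,19)–(24,14): clear
  edge (24,14)–(24,23): clear
  edge (24,23)–(18,24): clear
  edge (18,24)–(16,23): clear
  midpoint (12,8) outside
  → clear
Obstacle 4 [(13,8) (20,0) (24,4) (24,11) (16,11)]:
  edge (13,8)–(20,0): clear
  edge (20,0)–(24,4): clear
  edge (24,4)–(24,11): clear
  edge (24,11)–(16,11): clear
  edge (16,11)–(13,8): clear
  midpoint (12,8) outside
  → clear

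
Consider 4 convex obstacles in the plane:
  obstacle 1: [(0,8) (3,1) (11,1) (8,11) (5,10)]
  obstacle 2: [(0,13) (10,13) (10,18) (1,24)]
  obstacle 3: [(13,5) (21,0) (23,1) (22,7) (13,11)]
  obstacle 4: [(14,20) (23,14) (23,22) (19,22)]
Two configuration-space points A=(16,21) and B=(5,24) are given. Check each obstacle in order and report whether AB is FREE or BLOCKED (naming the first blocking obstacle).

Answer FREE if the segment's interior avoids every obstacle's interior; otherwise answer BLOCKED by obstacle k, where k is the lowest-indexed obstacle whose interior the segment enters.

Obstacle 1 [(0,8) (3,1) (11,1) (8,11) (5,10)]:
  edge (0,8)–(3,1): clear
  edge (3,1)–(11,1): clear
  edge (11,1)–(8,11): clear
  edge (8,11)–(5,10): clear
  edge (5,10)–(0,8): clear
  midpoint (21/2,45/2) outside
  → clear
Obstacle 2 [(0,13) (10,13) (10,18) (1,24)]:
  edge (0,13)–(10,13): clear
  edge (10,13)–(10,18): clear
  edge (10,18)–(1,24): clear
  edge (1,24)–(0,13): clear
  midpoint (21/2,45/2) outside
  → clear
Obstacle 3 [(13,5) (21,0) (23,1) (22,7) (13,11)]:
  edge (13,5)–(21,0): clear
  edge (21,0)–(23,1): clear
  edge (23,1)–(22,7): clear
  edge (22,7)–(13,11): clear
  edge (13,11)–(13,5): clear
  midpoint (21/2,45/2) outside
  → clear
Obstacle 4 [(14,20) (23,14) (23,22) (19,22)]:
  edge (14,20)–(23,14): clear
  edge (23,14)–(23,22): clear
  edge (23,22)–(19,22): clear
  edge (19,22)–(14,20): clear
  midpoint (21/2,45/2) outside
  → clear

FREE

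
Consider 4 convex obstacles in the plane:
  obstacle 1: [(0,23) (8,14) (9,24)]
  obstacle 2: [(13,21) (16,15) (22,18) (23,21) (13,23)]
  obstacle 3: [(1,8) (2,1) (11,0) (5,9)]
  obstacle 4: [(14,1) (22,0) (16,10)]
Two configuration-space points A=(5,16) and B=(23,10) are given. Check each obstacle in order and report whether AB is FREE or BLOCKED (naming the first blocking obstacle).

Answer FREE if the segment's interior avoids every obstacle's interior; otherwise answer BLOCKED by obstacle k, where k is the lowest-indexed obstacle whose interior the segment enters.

Obstacle 1 [(0,23) (8,14) (9,24)]:
  edge (0,23)–(8,14): crosses AB
  edge (8,14)–(9,24): crosses AB
  edge (9,24)–(0,23): clear
  → BLOCKED
Obstacle 2 [(13,21) (16,15) (22,18) (23,21) (13,23)]:
  edge (13,21)–(16,15): clear
  edge (16,15)–(22,18): clear
  edge (22,18)–(23,21): clear
  edge (23,21)–(13,23): clear
  edge (13,23)–(13,21): clear
  midpoint (14,13) outside
  → clear
Obstacle 3 [(1,8) (2,1) (11,0) (5,9)]:
  edge (1,8)–(2,1): clear
  edge (2,1)–(11,0): clear
  edge (11,0)–(5,9): clear
  edge (5,9)–(1,8): clear
  midpoint (14,13) outside
  → clear
Obstacle 4 [(14,1) (22,0) (16,10)]:
  edge (14,1)–(22,0): clear
  edge (22,0)–(16,10): clear
  edge (16,10)–(14,1): clear
  midpoint (14,13) outside
  → clear

BLOCKED by obstacle 1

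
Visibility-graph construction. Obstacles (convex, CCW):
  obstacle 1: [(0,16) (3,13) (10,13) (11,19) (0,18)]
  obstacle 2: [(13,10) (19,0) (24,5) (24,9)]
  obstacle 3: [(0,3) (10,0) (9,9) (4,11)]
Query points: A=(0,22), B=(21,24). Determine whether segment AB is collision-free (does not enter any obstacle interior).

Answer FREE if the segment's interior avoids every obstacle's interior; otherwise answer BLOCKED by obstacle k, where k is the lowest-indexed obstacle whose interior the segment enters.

Obstacle 1 [(0,16) (3,13) (10,13) (11,19) (0,18)]:
  edge (0,16)–(3,13): clear
  edge (3,13)–(10,13): clear
  edge (10,13)–(11,19): clear
  edge (11,19)–(0,18): clear
  edge (0,18)–(0,16): clear
  midpoint (21/2,23) outside
  → clear
Obstacle 2 [(13,10) (19,0) (24,5) (24,9)]:
  edge (13,10)–(19,0): clear
  edge (19,0)–(24,5): clear
  edge (24,5)–(24,9): clear
  edge (24,9)–(13,10): clear
  midpoint (21/2,23) outside
  → clear
Obstacle 3 [(0,3) (10,0) (9,9) (4,11)]:
  edge (0,3)–(10,0): clear
  edge (10,0)–(9,9): clear
  edge (9,9)–(4,11): clear
  edge (4,11)–(0,3): clear
  midpoint (21/2,23) outside
  → clear

FREE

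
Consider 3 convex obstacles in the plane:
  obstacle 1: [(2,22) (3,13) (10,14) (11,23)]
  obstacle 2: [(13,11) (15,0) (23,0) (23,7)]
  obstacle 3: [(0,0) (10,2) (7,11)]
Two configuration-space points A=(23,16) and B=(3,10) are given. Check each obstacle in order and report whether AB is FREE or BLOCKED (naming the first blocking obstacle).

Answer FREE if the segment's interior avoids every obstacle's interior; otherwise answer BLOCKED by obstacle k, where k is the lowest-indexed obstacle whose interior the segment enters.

FREE

Obstacle 1 [(2,22) (3,13) (10,14) (11,23)]:
  edge (2,22)–(3,13): clear
  edge (3,13)–(10,14): clear
  edge (10,14)–(11,23): clear
  edge (11,23)–(2,22): clear
  midpoint (13,13) outside
  → clear
Obstacle 2 [(13,11) (15,0) (23,0) (23,7)]:
  edge (13,11)–(15,0): clear
  edge (15,0)–(23,0): clear
  edge (23,0)–(23,7): clear
  edge (23,7)–(13,11): clear
  midpoint (13,13) outside
  → clear
Obstacle 3 [(0,0) (10,2) (7,11)]:
  edge (0,0)–(10,2): clear
  edge (10,2)–(7,11): clear
  edge (7,11)–(0,0): clear
  midpoint (13,13) outside
  → clear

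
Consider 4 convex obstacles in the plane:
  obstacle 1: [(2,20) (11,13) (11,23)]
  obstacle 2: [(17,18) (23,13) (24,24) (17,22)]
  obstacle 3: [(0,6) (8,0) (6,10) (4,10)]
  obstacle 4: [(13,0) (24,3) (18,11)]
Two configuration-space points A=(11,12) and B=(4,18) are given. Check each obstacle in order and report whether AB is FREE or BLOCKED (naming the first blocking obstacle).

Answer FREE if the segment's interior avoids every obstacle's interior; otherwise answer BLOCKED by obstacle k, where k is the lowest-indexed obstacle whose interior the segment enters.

FREE

Obstacle 1 [(2,20) (11,13) (11,23)]:
  edge (2,20)–(11,13): clear
  edge (11,13)–(11,23): clear
  edge (11,23)–(2,20): clear
  midpoint (15/2,15) outside
  → clear
Obstacle 2 [(17,18) (23,13) (24,24) (17,22)]:
  edge (17,18)–(23,13): clear
  edge (23,13)–(24,24): clear
  edge (24,24)–(17,22): clear
  edge (17,22)–(17,18): clear
  midpoint (15/2,15) outside
  → clear
Obstacle 3 [(0,6) (8,0) (6,10) (4,10)]:
  edge (0,6)–(8,0): clear
  edge (8,0)–(6,10): clear
  edge (6,10)–(4,10): clear
  edge (4,10)–(0,6): clear
  midpoint (15/2,15) outside
  → clear
Obstacle 4 [(13,0) (24,3) (18,11)]:
  edge (13,0)–(24,3): clear
  edge (24,3)–(18,11): clear
  edge (18,11)–(13,0): clear
  midpoint (15/2,15) outside
  → clear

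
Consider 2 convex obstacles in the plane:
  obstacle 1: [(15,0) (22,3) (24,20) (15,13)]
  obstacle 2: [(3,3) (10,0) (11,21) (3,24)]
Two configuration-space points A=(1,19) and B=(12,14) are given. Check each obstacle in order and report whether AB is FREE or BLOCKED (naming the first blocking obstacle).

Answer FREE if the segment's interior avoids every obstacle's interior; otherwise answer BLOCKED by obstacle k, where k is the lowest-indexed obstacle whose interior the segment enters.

Obstacle 1 [(15,0) (22,3) (24,20) (15,13)]:
  edge (15,0)–(22,3): clear
  edge (22,3)–(24,20): clear
  edge (24,20)–(15,13): clear
  edge (15,13)–(15,0): clear
  midpoint (13/2,33/2) outside
  → clear
Obstacle 2 [(3,3) (10,0) (11,21) (3,24)]:
  edge (3,3)–(10,0): clear
  edge (10,0)–(11,21): crosses AB
  edge (11,21)–(3,24): clear
  edge (3,24)–(3,3): crosses AB
  → BLOCKED

BLOCKED by obstacle 2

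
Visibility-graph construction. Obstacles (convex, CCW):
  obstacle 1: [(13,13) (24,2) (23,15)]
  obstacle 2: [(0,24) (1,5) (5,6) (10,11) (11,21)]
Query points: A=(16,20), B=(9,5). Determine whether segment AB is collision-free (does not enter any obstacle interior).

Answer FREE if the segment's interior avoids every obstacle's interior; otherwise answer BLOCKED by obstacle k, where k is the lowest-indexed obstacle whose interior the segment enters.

FREE

Obstacle 1 [(13,13) (24,2) (23,15)]:
  edge (13,13)–(24,2): clear
  edge (24,2)–(23,15): clear
  edge (23,15)–(13,13): clear
  midpoint (25/2,25/2) outside
  → clear
Obstacle 2 [(0,24) (1,5) (5,6) (10,11) (11,21)]:
  edge (0,24)–(1,5): clear
  edge (1,5)–(5,6): clear
  edge (5,6)–(10,11): clear
  edge (10,11)–(11,21): clear
  edge (11,21)–(0,24): clear
  midpoint (25/2,25/2) outside
  → clear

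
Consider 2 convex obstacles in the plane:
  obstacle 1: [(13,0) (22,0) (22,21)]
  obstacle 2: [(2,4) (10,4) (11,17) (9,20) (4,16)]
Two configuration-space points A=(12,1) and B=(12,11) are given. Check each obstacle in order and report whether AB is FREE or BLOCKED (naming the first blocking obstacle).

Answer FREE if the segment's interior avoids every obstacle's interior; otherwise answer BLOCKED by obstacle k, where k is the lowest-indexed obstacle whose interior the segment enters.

FREE

Obstacle 1 [(13,0) (22,0) (22,21)]:
  edge (13,0)–(22,0): clear
  edge (22,0)–(22,21): clear
  edge (22,21)–(13,0): clear
  midpoint (12,6) outside
  → clear
Obstacle 2 [(2,4) (10,4) (11,17) (9,20) (4,16)]:
  edge (2,4)–(10,4): clear
  edge (10,4)–(11,17): clear
  edge (11,17)–(9,20): clear
  edge (9,20)–(4,16): clear
  edge (4,16)–(2,4): clear
  midpoint (12,6) outside
  → clear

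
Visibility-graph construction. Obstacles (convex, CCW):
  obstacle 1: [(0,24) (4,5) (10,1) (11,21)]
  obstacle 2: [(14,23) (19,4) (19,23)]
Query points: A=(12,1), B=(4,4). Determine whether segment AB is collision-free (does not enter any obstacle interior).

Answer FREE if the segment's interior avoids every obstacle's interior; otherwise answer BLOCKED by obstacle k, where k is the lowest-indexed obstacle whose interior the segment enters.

Obstacle 1 [(0,24) (4,5) (10,1) (11,21)]:
  edge (0,24)–(4,5): clear
  edge (4,5)–(10,1): crosses AB
  edge (10,1)–(11,21): crosses AB
  edge (11,21)–(0,24): clear
  → BLOCKED
Obstacle 2 [(14,23) (19,4) (19,23)]:
  edge (14,23)–(19,4): clear
  edge (19,4)–(19,23): clear
  edge (19,23)–(14,23): clear
  midpoint (8,5/2) outside
  → clear

BLOCKED by obstacle 1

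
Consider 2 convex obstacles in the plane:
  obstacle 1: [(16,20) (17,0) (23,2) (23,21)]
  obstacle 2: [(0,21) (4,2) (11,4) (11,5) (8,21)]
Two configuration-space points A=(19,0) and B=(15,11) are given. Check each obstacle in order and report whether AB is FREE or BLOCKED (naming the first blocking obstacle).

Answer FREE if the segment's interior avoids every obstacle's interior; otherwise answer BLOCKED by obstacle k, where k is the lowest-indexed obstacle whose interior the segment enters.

BLOCKED by obstacle 1

Obstacle 1 [(16,20) (17,0) (23,2) (23,21)]:
  edge (16,20)–(17,0): crosses AB
  edge (17,0)–(23,2): crosses AB
  edge (23,2)–(23,21): clear
  edge (23,21)–(16,20): clear
  → BLOCKED
Obstacle 2 [(0,21) (4,2) (11,4) (11,5) (8,21)]:
  edge (0,21)–(4,2): clear
  edge (4,2)–(11,4): clear
  edge (11,4)–(11,5): clear
  edge (11,5)–(8,21): clear
  edge (8,21)–(0,21): clear
  midpoint (17,11/2) outside
  → clear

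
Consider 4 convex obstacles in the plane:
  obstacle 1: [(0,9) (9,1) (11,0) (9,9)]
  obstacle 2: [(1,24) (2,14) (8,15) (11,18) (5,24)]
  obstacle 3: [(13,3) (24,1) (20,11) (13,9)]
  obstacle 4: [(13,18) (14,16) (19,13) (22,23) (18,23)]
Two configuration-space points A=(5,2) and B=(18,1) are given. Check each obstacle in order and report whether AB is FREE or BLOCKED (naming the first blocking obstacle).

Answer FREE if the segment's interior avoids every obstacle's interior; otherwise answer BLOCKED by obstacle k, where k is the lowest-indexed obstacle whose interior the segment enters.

Obstacle 1 [(0,9) (9,1) (11,0) (9,9)]:
  edge (0,9)–(9,1): crosses AB
  edge (9,1)–(11,0): clear
  edge (11,0)–(9,9): crosses AB
  edge (9,9)–(0,9): clear
  → BLOCKED
Obstacle 2 [(1,24) (2,14) (8,15) (11,18) (5,24)]:
  edge (1,24)–(2,14): clear
  edge (2,14)–(8,15): clear
  edge (8,15)–(11,18): clear
  edge (11,18)–(5,24): clear
  edge (5,24)–(1,24): clear
  midpoint (23/2,3/2) outside
  → clear
Obstacle 3 [(13,3) (24,1) (20,11) (13,9)]:
  edge (13,3)–(24,1): clear
  edge (24,1)–(20,11): clear
  edge (20,11)–(13,9): clear
  edge (13,9)–(13,3): clear
  midpoint (23/2,3/2) outside
  → clear
Obstacle 4 [(13,18) (14,16) (19,13) (22,23) (18,23)]:
  edge (13,18)–(14,16): clear
  edge (14,16)–(19,13): clear
  edge (19,13)–(22,23): clear
  edge (22,23)–(18,23): clear
  edge (18,23)–(13,18): clear
  midpoint (23/2,3/2) outside
  → clear

BLOCKED by obstacle 1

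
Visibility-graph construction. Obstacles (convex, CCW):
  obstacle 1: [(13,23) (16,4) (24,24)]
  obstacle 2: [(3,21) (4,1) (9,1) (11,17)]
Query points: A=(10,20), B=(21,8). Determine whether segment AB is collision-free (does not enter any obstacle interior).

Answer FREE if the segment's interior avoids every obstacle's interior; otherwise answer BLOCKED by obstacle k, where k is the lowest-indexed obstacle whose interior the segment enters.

Obstacle 1 [(13,23) (16,4) (24,24)]:
  edge (13,23)–(16,4): crosses AB
  edge (16,4)–(24,24): crosses AB
  edge (24,24)–(13,23): clear
  → BLOCKED
Obstacle 2 [(3,21) (4,1) (9,1) (11,17)]:
  edge (3,21)–(4,1): clear
  edge (4,1)–(9,1): clear
  edge (9,1)–(11,17): clear
  edge (11,17)–(3,21): clear
  midpoint (31/2,14) outside
  → clear

BLOCKED by obstacle 1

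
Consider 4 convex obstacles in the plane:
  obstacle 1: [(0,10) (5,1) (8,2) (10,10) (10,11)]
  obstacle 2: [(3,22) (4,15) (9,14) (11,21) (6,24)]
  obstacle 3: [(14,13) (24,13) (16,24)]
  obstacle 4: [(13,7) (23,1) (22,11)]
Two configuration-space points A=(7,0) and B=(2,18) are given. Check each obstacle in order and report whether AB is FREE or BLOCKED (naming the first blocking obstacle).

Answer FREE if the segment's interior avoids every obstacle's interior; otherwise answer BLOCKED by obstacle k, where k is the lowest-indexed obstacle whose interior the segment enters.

Obstacle 1 [(0,10) (5,1) (8,2) (10,10) (10,11)]:
  edge (0,10)–(5,1): clear
  edge (5,1)–(8,2): crosses AB
  edge (8,2)–(10,10): clear
  edge (10,10)–(10,11): clear
  edge (10,11)–(0,10): crosses AB
  → BLOCKED
Obstacle 2 [(3,22) (4,15) (9,14) (11,21) (6,24)]:
  edge (3,22)–(4,15): clear
  edge (4,15)–(9,14): clear
  edge (9,14)–(11,21): clear
  edge (11,21)–(6,24): clear
  edge (6,24)–(3,22): clear
  midpoint (9/2,9) outside
  → clear
Obstacle 3 [(14,13) (24,13) (16,24)]:
  edge (14,13)–(24,13): clear
  edge (24,13)–(16,24): clear
  edge (16,24)–(14,13): clear
  midpoint (9/2,9) outside
  → clear
Obstacle 4 [(13,7) (23,1) (22,11)]:
  edge (13,7)–(23,1): clear
  edge (23,1)–(22,11): clear
  edge (22,11)–(13,7): clear
  midpoint (9/2,9) outside
  → clear

BLOCKED by obstacle 1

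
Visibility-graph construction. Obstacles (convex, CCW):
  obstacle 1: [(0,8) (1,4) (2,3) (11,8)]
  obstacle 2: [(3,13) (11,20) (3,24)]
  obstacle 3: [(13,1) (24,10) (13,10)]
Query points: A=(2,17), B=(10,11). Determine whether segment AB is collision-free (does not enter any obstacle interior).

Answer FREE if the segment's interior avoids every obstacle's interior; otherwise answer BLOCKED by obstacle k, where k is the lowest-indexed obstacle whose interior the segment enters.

BLOCKED by obstacle 2

Obstacle 1 [(0,8) (1,4) (2,3) (11,8)]:
  edge (0,8)–(1,4): clear
  edge (1,4)–(2,3): clear
  edge (2,3)–(11,8): clear
  edge (11,8)–(0,8): clear
  midpoint (6,14) outside
  → clear
Obstacle 2 [(3,13) (11,20) (3,24)]:
  edge (3,13)–(11,20): crosses AB
  edge (11,20)–(3,24): clear
  edge (3,24)–(3,13): crosses AB
  → BLOCKED
Obstacle 3 [(13,1) (24,10) (13,10)]:
  edge (13,1)–(24,10): clear
  edge (24,10)–(13,10): clear
  edge (13,10)–(13,1): clear
  midpoint (6,14) outside
  → clear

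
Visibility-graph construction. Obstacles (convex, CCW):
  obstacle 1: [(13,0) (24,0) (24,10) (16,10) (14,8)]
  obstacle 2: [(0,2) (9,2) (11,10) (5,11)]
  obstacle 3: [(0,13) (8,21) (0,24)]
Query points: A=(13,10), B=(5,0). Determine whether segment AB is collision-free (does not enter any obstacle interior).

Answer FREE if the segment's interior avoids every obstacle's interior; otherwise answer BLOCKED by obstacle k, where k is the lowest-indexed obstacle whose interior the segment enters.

BLOCKED by obstacle 2

Obstacle 1 [(13,0) (24,0) (24,10) (16,10) (14,8)]:
  edge (13,0)–(24,0): clear
  edge (24,0)–(24,10): clear
  edge (24,10)–(16,10): clear
  edge (16,10)–(14,8): clear
  edge (14,8)–(13,0): clear
  midpoint (9,5) outside
  → clear
Obstacle 2 [(0,2) (9,2) (11,10) (5,11)]:
  edge (0,2)–(9,2): crosses AB
  edge (9,2)–(11,10): crosses AB
  edge (11,10)–(5,11): clear
  edge (5,11)–(0,2): clear
  → BLOCKED
Obstacle 3 [(0,13) (8,21) (0,24)]:
  edge (0,13)–(8,21): clear
  edge (8,21)–(0,24): clear
  edge (0,24)–(0,13): clear
  midpoint (9,5) outside
  → clear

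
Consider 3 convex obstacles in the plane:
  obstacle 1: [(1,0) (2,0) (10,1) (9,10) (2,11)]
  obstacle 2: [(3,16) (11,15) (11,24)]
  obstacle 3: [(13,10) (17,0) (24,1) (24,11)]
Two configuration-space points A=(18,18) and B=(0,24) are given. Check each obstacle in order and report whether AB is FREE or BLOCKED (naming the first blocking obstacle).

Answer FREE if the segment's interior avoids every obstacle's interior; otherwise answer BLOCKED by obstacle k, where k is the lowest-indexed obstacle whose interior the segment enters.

Obstacle 1 [(1,0) (2,0) (10,1) (9,10) (2,11)]:
  edge (1,0)–(2,0): clear
  edge (2,0)–(10,1): clear
  edge (10,1)–(9,10): clear
  edge (9,10)–(2,11): clear
  edge (2,11)–(1,0): clear
  midpoint (9,21) outside
  → clear
Obstacle 2 [(3,16) (11,15) (11,24)]:
  edge (3,16)–(11,15): clear
  edge (11,15)–(11,24): crosses AB
  edge (11,24)–(3,16): crosses AB
  → BLOCKED
Obstacle 3 [(13,10) (17,0) (24,1) (24,11)]:
  edge (13,10)–(17,0): clear
  edge (17,0)–(24,1): clear
  edge (24,1)–(24,11): clear
  edge (24,11)–(13,10): clear
  midpoint (9,21) outside
  → clear

BLOCKED by obstacle 2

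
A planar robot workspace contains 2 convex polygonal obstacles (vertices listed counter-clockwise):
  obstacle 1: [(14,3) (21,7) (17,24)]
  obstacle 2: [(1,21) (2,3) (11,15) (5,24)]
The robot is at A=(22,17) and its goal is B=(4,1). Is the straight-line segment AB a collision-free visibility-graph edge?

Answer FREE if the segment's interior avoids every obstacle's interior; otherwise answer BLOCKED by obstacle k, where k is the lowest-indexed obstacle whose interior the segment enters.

BLOCKED by obstacle 1

Obstacle 1 [(14,3) (21,7) (17,24)]:
  edge (14,3)–(21,7): clear
  edge (21,7)–(17,24): crosses AB
  edge (17,24)–(14,3): crosses AB
  → BLOCKED
Obstacle 2 [(1,21) (2,3) (11,15) (5,24)]:
  edge (1,21)–(2,3): clear
  edge (2,3)–(11,15): clear
  edge (11,15)–(5,24): clear
  edge (5,24)–(1,21): clear
  midpoint (13,9) outside
  → clear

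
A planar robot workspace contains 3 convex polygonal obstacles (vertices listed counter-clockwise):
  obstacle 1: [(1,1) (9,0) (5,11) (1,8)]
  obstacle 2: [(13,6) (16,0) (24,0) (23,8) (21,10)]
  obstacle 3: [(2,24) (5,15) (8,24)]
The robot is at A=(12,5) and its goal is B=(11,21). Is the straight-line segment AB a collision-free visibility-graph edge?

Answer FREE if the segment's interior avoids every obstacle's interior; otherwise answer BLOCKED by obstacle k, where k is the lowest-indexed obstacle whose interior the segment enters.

FREE

Obstacle 1 [(1,1) (9,0) (5,11) (1,8)]:
  edge (1,1)–(9,0): clear
  edge (9,0)–(5,11): clear
  edge (5,11)–(1,8): clear
  edge (1,8)–(1,1): clear
  midpoint (23/2,13) outside
  → clear
Obstacle 2 [(13,6) (16,0) (24,0) (23,8) (21,10)]:
  edge (13,6)–(16,0): clear
  edge (16,0)–(24,0): clear
  edge (24,0)–(23,8): clear
  edge (23,8)–(21,10): clear
  edge (21,10)–(13,6): clear
  midpoint (23/2,13) outside
  → clear
Obstacle 3 [(2,24) (5,15) (8,24)]:
  edge (2,24)–(5,15): clear
  edge (5,15)–(8,24): clear
  edge (8,24)–(2,24): clear
  midpoint (23/2,13) outside
  → clear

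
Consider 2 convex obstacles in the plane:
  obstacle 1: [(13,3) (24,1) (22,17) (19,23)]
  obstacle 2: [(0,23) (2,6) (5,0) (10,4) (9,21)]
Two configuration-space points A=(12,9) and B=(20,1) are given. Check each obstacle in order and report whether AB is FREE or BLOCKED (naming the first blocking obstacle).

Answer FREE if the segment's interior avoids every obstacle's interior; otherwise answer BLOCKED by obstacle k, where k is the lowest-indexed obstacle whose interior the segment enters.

BLOCKED by obstacle 1

Obstacle 1 [(13,3) (24,1) (22,17) (19,23)]:
  edge (13,3)–(24,1): crosses AB
  edge (24,1)–(22,17): clear
  edge (22,17)–(19,23): clear
  edge (19,23)–(13,3): crosses AB
  → BLOCKED
Obstacle 2 [(0,23) (2,6) (5,0) (10,4) (9,21)]:
  edge (0,23)–(2,6): clear
  edge (2,6)–(5,0): clear
  edge (5,0)–(10,4): clear
  edge (10,4)–(9,21): clear
  edge (9,21)–(0,23): clear
  midpoint (16,5) outside
  → clear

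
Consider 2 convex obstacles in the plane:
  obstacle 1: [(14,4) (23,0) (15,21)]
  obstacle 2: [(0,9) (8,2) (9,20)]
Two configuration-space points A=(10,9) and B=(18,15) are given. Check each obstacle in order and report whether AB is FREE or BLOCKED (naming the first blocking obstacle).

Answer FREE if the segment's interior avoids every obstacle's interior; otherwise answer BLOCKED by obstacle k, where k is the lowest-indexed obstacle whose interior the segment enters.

BLOCKED by obstacle 1

Obstacle 1 [(14,4) (23,0) (15,21)]:
  edge (14,4)–(23,0): clear
  edge (23,0)–(15,21): crosses AB
  edge (15,21)–(14,4): crosses AB
  → BLOCKED
Obstacle 2 [(0,9) (8,2) (9,20)]:
  edge (0,9)–(8,2): clear
  edge (8,2)–(9,20): clear
  edge (9,20)–(0,9): clear
  midpoint (14,12) outside
  → clear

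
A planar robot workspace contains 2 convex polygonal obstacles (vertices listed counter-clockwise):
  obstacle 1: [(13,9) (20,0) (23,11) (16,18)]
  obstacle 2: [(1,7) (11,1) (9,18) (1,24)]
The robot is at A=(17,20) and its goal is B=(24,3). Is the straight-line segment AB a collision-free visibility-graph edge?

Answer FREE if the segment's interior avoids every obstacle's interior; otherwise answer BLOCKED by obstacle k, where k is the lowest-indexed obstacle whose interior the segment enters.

BLOCKED by obstacle 1

Obstacle 1 [(13,9) (20,0) (23,11) (16,18)]:
  edge (13,9)–(20,0): clear
  edge (20,0)–(23,11): crosses AB
  edge (23,11)–(16,18): crosses AB
  edge (16,18)–(13,9): clear
  → BLOCKED
Obstacle 2 [(1,7) (11,1) (9,18) (1,24)]:
  edge (1,7)–(11,1): clear
  edge (11,1)–(9,18): clear
  edge (9,18)–(1,24): clear
  edge (1,24)–(1,7): clear
  midpoint (41/2,23/2) outside
  → clear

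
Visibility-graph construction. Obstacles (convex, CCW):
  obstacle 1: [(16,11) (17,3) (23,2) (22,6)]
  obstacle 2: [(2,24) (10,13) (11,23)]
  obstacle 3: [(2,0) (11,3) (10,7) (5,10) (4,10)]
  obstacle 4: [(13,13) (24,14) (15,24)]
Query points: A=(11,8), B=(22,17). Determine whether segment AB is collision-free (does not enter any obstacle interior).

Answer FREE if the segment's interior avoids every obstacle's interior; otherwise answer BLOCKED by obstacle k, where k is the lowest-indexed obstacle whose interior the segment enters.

BLOCKED by obstacle 4

Obstacle 1 [(16,11) (17,3) (23,2) (22,6)]:
  edge (16,11)–(17,3): clear
  edge (17,3)–(23,2): clear
  edge (23,2)–(22,6): clear
  edge (22,6)–(16,11): clear
  midpoint (33/2,25/2) outside
  → clear
Obstacle 2 [(2,24) (10,13) (11,23)]:
  edge (2,24)–(10,13): clear
  edge (10,13)–(11,23): clear
  edge (11,23)–(2,24): clear
  midpoint (33/2,25/2) outside
  → clear
Obstacle 3 [(2,0) (11,3) (10,7) (5,10) (4,10)]:
  edge (2,0)–(11,3): clear
  edge (11,3)–(10,7): clear
  edge (10,7)–(5,10): clear
  edge (5,10)–(4,10): clear
  edge (4,10)–(2,0): clear
  midpoint (33/2,25/2) outside
  → clear
Obstacle 4 [(13,13) (24,14) (15,24)]:
  edge (13,13)–(24,14): crosses AB
  edge (24,14)–(15,24): crosses AB
  edge (15,24)–(13,13): clear
  → BLOCKED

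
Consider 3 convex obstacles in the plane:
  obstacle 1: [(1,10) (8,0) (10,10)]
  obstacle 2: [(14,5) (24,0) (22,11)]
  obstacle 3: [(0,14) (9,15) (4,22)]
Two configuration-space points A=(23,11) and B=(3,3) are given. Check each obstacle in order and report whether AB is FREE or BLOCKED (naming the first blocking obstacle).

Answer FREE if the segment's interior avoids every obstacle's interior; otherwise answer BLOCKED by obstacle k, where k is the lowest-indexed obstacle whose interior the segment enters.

Obstacle 1 [(1,10) (8,0) (10,10)]:
  edge (1,10)–(8,0): crosses AB
  edge (8,0)–(10,10): crosses AB
  edge (10,10)–(1,10): clear
  → BLOCKED
Obstacle 2 [(14,5) (24,0) (22,11)]:
  edge (14,5)–(24,0): clear
  edge (24,0)–(22,11): crosses AB
  edge (22,11)–(14,5): crosses AB
  → BLOCKED
Obstacle 3 [(0,14) (9,15) (4,22)]:
  edge (0,14)–(9,15): clear
  edge (9,15)–(4,22): clear
  edge (4,22)–(0,14): clear
  midpoint (13,7) outside
  → clear

BLOCKED by obstacle 1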